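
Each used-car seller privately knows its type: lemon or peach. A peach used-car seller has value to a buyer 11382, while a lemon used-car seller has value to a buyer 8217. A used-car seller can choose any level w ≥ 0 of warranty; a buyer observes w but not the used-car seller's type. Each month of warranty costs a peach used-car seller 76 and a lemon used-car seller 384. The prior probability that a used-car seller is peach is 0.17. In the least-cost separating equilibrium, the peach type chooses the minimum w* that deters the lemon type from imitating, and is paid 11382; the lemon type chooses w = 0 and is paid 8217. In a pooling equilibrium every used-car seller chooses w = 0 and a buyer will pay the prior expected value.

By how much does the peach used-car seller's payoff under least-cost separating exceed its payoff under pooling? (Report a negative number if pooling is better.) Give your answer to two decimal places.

2000.54

Least-cost separating signal: w* solves 8217 = 11382 − 384·w*, so w* = (11382 − 8217)/384 ≈ 8.2422.
Peach type's separating payoff: 11382 − 76 × w* = 11382 − 76 × (11382 − 8217)/384 = 11382 − 240540/384 ≈ 10755.5938.
Pooling payoff: 0.17 × 11382 + 0.83 × 8217 = 8755.05.
Difference: 10755.5938 − 8755.05 = 2000.5438, i.e. 2000.54 to two decimal places.
The peach type prefers to separate.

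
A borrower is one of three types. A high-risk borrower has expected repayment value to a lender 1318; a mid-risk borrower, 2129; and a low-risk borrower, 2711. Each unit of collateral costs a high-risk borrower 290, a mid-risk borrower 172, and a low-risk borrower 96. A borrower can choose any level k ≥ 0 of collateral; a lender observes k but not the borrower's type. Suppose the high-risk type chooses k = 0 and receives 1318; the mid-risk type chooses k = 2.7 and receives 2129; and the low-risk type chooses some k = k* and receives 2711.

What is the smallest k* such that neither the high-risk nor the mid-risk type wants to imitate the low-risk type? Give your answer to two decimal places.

6.08

Mid-risk type (on-path payoff 2129 − 172×2.7 = 1664.6) won't mimic when 1664.6 ≥ 2711 − 172·k*, i.e. k* ≥ 6.08.
High-risk type (on-path payoff 1318) won't mimic when 1318 ≥ 2711 − 290·k*, i.e. k* ≥ 4.80.
Both must hold, so k* = max(4.80, 6.08) = 6.08. The mid-risk type's constraint binds.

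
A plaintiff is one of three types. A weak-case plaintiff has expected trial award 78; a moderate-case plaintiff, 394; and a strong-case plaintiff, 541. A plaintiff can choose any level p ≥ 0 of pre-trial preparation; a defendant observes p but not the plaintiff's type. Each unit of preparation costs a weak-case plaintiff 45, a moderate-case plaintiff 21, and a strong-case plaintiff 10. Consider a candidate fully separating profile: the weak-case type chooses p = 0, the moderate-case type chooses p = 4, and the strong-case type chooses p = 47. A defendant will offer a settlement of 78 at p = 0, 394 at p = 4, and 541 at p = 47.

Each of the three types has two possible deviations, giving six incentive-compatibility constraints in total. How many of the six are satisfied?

3

Moderate-case (own payoff 394 − 21×4 = 310): to p=0 gives 78 → no gain ✓; to p=47 gives 541 − 21×47 = -446 → no gain ✓.
Weak-case (own payoff 78): to p=4 gives 394 − 45×4 = 214 → profitable ✗; to p=47 gives 541 − 45×47 = -1574 → no gain ✓.
Strong-case (own payoff 541 − 10×47 = 71): to p=0 gives 78 → profitable ✗; to p=4 gives 394 − 10×4 = 354 → profitable ✗.
3 of the 6 constraints hold; not an equilibrium.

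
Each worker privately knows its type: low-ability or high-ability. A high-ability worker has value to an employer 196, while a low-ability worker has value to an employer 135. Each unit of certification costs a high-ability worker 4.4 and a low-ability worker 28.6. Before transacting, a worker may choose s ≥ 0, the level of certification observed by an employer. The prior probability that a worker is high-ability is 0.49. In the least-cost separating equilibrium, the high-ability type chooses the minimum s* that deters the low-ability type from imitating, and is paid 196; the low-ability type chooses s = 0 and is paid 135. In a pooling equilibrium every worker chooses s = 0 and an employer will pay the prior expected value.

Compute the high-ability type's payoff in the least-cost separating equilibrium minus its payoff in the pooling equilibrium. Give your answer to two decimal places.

21.73

Least-cost separating signal: s* solves 135 = 196 − 28.6·s*, so s* = (196 − 135)/28.6 ≈ 2.1329.
High-ability type's separating payoff: 196 − 4.4 × s* = 196 − 4.4 × (196 − 135)/28.6 = 196 − 268.4/28.6 ≈ 186.6154.
Pooling payoff: 0.49 × 196 + 0.51 × 135 = 164.89.
Difference: 186.6154 − 164.89 = 21.7254, i.e. 21.73 to two decimal places.
The high-ability type prefers to separate.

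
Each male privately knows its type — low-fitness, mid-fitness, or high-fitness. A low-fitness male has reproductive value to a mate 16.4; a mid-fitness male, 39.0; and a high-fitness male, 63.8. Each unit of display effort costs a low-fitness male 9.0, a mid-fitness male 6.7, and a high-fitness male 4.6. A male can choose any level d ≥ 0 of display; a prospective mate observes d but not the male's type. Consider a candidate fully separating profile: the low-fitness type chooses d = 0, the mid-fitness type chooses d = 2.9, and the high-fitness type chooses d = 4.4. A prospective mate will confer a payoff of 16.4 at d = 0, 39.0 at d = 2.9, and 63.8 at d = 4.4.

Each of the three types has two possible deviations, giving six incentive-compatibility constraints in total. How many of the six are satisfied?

Mid-fitness (own payoff 39.0 − 6.7×2.9 = 19.57): to d=0 gives 16.4 → no gain ✓; to d=4.4 gives 63.8 − 6.7×4.4 = 34.32 → profitable ✗.
High-fitness (own payoff 63.8 − 4.6×4.4 = 43.56): to d=0 gives 16.4 → no gain ✓; to d=2.9 gives 39.0 − 4.6×2.9 = 25.66 → no gain ✓.
Low-fitness (own payoff 16.4): to d=2.9 gives 39.0 − 9.0×2.9 = 12.9 → no gain ✓; to d=4.4 gives 63.8 − 9.0×4.4 = 24.2 → profitable ✗.
4 of the 6 constraints hold; not an equilibrium.

4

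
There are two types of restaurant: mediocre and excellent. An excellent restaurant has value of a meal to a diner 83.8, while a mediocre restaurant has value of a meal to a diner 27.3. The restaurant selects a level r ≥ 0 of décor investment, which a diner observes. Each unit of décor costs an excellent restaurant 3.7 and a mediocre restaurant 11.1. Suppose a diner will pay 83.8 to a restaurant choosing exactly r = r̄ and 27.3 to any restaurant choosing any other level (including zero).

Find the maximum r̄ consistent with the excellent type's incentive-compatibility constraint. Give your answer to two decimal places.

15.27

Choosing r̄ yields the excellent type 83.8 − 3.7·r̄; choosing zero yields 27.3.
The excellent type is indifferent at 83.8 − 3.7·r̄ = 27.3, i.e. r̄ = (83.8 − 27.3) / 3.7 ≈ 15.27.
For any r̄ above 15.27 the excellent type would rather pool at zero, so separation collapses.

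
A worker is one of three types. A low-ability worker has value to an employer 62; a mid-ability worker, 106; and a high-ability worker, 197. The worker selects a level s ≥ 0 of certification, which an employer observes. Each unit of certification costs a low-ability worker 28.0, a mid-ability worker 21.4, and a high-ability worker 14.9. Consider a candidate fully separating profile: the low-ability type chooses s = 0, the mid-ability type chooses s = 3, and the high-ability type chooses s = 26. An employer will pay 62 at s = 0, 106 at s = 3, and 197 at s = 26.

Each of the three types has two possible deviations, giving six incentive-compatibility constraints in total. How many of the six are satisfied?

Low-ability (own payoff 62): to s=3 gives 106 − 28.0×3 = 22 → no gain ✓; to s=26 gives 197 − 28.0×26 = -531 → no gain ✓.
High-ability (own payoff 197 − 14.9×26 = -190.4): to s=0 gives 62 → profitable ✗; to s=3 gives 106 − 14.9×3 = 61.3 → profitable ✗.
Mid-ability (own payoff 106 − 21.4×3 = 41.8): to s=0 gives 62 → profitable ✗; to s=26 gives 197 − 21.4×26 = -359.4 → no gain ✓.
3 of the 6 constraints hold; not an equilibrium.

3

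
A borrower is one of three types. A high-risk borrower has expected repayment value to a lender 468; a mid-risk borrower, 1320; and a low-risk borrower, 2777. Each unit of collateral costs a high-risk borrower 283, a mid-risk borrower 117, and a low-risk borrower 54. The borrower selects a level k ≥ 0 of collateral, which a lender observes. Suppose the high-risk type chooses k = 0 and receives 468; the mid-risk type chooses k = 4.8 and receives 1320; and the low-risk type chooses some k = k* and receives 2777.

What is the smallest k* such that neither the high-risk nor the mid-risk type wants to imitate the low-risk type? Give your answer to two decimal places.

17.25

Mid-risk type (on-path payoff 1320 − 117×4.8 = 758.4) won't mimic when 758.4 ≥ 2777 − 117·k*, i.e. k* ≥ 17.25.
High-risk type (on-path payoff 468) won't mimic when 468 ≥ 2777 − 283·k*, i.e. k* ≥ 8.16.
Both must hold, so k* = max(8.16, 17.25) = 17.25. The mid-risk type's constraint binds.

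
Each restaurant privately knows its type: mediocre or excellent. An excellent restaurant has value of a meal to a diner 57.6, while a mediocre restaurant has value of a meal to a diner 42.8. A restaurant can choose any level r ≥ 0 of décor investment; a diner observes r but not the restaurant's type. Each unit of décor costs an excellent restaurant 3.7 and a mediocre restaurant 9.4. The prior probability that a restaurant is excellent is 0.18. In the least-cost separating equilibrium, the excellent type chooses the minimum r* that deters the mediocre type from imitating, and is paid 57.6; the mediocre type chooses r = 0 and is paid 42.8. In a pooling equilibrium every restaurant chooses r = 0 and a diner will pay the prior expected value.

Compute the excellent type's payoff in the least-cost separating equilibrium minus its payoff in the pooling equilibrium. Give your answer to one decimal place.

6.3

Least-cost separating signal: r* solves 42.8 = 57.6 − 9.4·r*, so r* = (57.6 − 42.8)/9.4 ≈ 1.5745.
Excellent type's separating payoff: 57.6 − 3.7 × r* = 57.6 − 3.7 × (57.6 − 42.8)/9.4 = 57.6 − 54.76/9.4 ≈ 51.774.
Pooling payoff: 0.18 × 57.6 + 0.82 × 42.8 = 45.464.
Difference: 51.774 − 45.464 = 6.31, i.e. 6.3 to one decimal place.
The excellent type prefers to separate.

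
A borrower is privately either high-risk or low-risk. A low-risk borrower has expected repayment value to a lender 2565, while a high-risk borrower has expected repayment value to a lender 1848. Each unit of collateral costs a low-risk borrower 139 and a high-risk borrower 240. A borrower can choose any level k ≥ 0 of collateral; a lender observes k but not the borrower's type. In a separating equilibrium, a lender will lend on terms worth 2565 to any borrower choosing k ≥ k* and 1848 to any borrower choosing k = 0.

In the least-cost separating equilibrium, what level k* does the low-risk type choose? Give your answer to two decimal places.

2.99

A high-risk borrower choosing k = 0 receives 1848.
Imitating at k* instead would pay 2565 at cost 240·k*, netting 2565 − 240·k*.
Indifference: 1848 = 2565 − 240·k*, so k* = (2565 − 1848) / 240 ≈ 2.99.
At k* the high-risk type's incentive constraint just binds; the low-risk type strictly prefers k* since its per-unit cost is lower.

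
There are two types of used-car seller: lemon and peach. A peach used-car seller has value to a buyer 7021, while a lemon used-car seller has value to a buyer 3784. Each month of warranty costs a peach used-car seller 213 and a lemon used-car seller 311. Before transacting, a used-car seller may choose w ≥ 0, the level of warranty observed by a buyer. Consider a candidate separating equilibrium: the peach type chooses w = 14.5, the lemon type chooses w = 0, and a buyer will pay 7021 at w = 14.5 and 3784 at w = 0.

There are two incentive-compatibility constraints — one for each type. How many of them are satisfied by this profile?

2

Peach type: signal → 7021 − 213 × 14.5 = 3932.5; deviate to 0 → 3784. IC holds (3932.5 ≥ 3784).
Lemon type: stay at 0 → 3784; mimic → 7021 − 311 × 14.5 = 2511.5. IC holds (3784 ≥ 2511.5).
2 of 2 constraints hold, so this is a separating equilibrium.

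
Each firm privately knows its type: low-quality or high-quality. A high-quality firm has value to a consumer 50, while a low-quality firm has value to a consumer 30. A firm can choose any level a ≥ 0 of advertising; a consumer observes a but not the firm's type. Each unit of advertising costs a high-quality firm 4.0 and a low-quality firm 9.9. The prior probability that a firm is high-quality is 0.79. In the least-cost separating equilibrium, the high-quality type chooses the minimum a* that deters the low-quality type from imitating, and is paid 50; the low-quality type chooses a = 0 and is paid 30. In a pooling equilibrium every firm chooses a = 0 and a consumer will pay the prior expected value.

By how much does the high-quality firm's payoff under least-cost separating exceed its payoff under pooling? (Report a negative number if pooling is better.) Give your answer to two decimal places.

Least-cost separating signal: a* solves 30 = 50 − 9.9·a*, so a* = (50 − 30)/9.9 ≈ 2.0202.
High-quality type's separating payoff: 50 − 4.0 × a* = 50 − 4.0 × (50 − 30)/9.9 = 50 − 80/9.9 ≈ 41.9192.
Pooling payoff: 0.79 × 50 + 0.21 × 30 = 45.8.
Difference: 41.9192 − 45.8 = -3.8808, i.e. -3.88 to two decimal places.
The high-quality type would prefer the pooling outcome.

-3.88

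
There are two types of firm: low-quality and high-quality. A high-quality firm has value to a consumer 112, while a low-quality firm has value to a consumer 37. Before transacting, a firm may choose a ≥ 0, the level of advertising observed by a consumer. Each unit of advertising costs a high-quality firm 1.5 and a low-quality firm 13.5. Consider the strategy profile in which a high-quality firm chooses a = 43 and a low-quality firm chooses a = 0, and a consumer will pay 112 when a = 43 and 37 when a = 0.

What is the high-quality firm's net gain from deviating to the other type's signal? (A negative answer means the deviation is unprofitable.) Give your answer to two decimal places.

-10.50

Playing a = 43 the high-quality firm receives 112 − 1.5 × 43 = 47.5.
Deviating to a = 0 yields 37 instead.
Gain from deviating: 37 − 47.5 = -10.50.
The gain is negative, so the high-quality type's incentive-compatibility constraint is satisfied.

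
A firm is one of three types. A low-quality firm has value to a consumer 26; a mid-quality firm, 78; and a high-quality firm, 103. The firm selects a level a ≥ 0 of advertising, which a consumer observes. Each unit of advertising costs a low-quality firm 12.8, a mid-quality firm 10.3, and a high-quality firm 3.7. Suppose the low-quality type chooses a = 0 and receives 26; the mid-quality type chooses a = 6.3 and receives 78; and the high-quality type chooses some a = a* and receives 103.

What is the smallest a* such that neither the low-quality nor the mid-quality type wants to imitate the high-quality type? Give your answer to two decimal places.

Mid-quality type (on-path payoff 78 − 10.3×6.3 = 13.11) won't mimic when 13.11 ≥ 103 − 10.3·a*, i.e. a* ≥ 8.73.
Low-quality type (on-path payoff 26) won't mimic when 26 ≥ 103 − 12.8·a*, i.e. a* ≥ 6.02.
Both must hold, so a* = max(6.02, 8.73) = 8.73. The mid-quality type's constraint binds.

8.73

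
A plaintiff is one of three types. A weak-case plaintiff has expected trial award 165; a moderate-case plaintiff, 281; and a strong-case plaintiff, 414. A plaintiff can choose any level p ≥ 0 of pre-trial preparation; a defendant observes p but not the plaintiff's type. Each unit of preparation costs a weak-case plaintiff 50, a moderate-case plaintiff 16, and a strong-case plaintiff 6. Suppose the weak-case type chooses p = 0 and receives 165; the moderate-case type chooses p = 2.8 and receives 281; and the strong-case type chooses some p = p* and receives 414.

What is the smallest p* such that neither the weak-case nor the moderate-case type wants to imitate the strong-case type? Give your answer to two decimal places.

Moderate-case type (on-path payoff 281 − 16×2.8 = 236.2) won't mimic when 236.2 ≥ 414 − 16·p*, i.e. p* ≥ 11.11.
Weak-case type (on-path payoff 165) won't mimic when 165 ≥ 414 − 50·p*, i.e. p* ≥ 4.98.
Both must hold, so p* = max(4.98, 11.11) = 11.11. The moderate-case type's constraint binds.

11.11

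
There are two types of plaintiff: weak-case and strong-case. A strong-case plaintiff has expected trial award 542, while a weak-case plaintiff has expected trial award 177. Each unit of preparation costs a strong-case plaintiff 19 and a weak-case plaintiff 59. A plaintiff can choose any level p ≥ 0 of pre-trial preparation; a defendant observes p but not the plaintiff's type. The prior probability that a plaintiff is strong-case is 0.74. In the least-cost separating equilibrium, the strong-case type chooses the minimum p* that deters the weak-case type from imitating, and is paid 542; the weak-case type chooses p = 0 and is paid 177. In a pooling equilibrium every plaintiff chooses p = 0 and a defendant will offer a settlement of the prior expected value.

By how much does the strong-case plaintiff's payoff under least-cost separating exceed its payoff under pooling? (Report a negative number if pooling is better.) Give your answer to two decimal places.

-22.64

Least-cost separating signal: p* solves 177 = 542 − 59·p*, so p* = (542 − 177)/59 ≈ 6.1864.
Strong-case type's separating payoff: 542 − 19 × p* = 542 − 19 × (542 − 177)/59 = 542 − 6935/59 ≈ 424.4576.
Pooling payoff: 0.74 × 542 + 0.26 × 177 = 447.1.
Difference: 424.4576 − 447.1 = -22.6424, i.e. -22.64 to two decimal places.
The strong-case type would prefer the pooling outcome.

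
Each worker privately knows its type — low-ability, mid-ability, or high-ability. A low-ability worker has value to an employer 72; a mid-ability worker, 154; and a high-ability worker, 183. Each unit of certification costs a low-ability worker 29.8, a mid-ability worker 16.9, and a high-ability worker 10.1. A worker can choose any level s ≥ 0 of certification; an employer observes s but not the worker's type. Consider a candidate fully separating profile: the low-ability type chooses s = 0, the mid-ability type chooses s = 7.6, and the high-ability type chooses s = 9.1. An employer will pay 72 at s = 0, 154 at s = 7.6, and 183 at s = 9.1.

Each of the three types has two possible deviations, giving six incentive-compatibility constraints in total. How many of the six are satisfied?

4

High-ability (own payoff 183 − 10.1×9.1 = 91.09): to s=0 gives 72 → no gain ✓; to s=7.6 gives 154 − 10.1×7.6 = 77.24 → no gain ✓.
Mid-ability (own payoff 154 − 16.9×7.6 = 25.56): to s=0 gives 72 → profitable ✗; to s=9.1 gives 183 − 16.9×9.1 = 29.21 → profitable ✗.
Low-ability (own payoff 72): to s=7.6 gives 154 − 29.8×7.6 = -72.48 → no gain ✓; to s=9.1 gives 183 − 29.8×9.1 = -88.18 → no gain ✓.
4 of the 6 constraints hold; not an equilibrium.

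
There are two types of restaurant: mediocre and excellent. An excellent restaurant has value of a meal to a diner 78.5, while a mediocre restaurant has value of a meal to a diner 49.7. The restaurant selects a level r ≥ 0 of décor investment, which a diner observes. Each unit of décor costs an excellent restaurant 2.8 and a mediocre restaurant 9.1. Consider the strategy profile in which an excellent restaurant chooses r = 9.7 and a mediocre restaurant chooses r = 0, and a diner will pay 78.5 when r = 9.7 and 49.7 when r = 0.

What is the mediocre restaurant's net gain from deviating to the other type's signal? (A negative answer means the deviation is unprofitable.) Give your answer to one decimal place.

-59.5

Playing r = 0 the mediocre restaurant receives 49.7.
Deviating to r = 9.7 brings payment 78.5 at cost 9.1 × 9.7 = 88.27, netting -9.77.
Gain from deviating: -9.77 − 49.7 = -59.47, i.e. -59.5 to one decimal place.
The gain is negative, so the mediocre type's incentive-compatibility constraint is satisfied.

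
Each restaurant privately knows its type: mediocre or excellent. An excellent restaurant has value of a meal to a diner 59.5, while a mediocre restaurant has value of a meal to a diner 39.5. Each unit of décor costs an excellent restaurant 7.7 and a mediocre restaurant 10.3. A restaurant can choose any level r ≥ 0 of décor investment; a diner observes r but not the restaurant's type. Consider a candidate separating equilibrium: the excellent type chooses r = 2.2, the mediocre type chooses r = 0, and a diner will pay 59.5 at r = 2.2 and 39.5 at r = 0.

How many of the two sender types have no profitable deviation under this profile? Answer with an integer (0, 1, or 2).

Mediocre type: stay at 0 → 39.5; mimic → 59.5 − 10.3 × 2.2 = 36.84. IC holds (39.5 ≥ 36.84).
Excellent type: signal → 59.5 − 7.7 × 2.2 = 42.56; deviate to 0 → 39.5. IC holds (42.56 ≥ 39.5).
2 of 2 constraints hold, so this is a separating equilibrium.

2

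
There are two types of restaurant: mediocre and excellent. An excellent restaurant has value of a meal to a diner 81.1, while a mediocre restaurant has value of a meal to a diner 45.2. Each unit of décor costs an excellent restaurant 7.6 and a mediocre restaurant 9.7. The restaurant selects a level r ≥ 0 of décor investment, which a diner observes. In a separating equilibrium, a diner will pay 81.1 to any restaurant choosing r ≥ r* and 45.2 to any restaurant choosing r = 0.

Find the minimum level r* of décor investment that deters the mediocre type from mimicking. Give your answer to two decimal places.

3.70

A mediocre restaurant choosing r = 0 receives 45.2.
Imitating at r* instead would pay 81.1 at cost 9.7·r*, netting 81.1 − 9.7·r*.
Indifference: 45.2 = 81.1 − 9.7·r*, so r* = (81.1 − 45.2) / 9.7 ≈ 3.70.
At r* the mediocre type's incentive constraint just binds; the excellent type strictly prefers r* since its per-unit cost is lower.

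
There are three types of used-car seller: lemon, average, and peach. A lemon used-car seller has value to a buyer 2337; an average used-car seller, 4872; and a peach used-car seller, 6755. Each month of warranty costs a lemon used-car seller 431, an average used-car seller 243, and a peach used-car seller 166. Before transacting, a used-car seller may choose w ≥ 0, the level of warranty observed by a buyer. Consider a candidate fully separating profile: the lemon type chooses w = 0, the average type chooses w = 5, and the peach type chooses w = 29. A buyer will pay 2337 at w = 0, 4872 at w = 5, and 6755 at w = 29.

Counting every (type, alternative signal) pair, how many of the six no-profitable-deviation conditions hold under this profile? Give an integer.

Lemon (own payoff 2337): to w=5 gives 4872 − 431×5 = 2717 → profitable ✗; to w=29 gives 6755 − 431×29 = -5744 → no gain ✓.
Average (own payoff 4872 − 243×5 = 3657): to w=0 gives 2337 → no gain ✓; to w=29 gives 6755 − 243×29 = -292 → no gain ✓.
Peach (own payoff 6755 − 166×29 = 1941): to w=0 gives 2337 → profitable ✗; to w=5 gives 4872 − 166×5 = 4042 → profitable ✗.
3 of the 6 constraints hold; not an equilibrium.

3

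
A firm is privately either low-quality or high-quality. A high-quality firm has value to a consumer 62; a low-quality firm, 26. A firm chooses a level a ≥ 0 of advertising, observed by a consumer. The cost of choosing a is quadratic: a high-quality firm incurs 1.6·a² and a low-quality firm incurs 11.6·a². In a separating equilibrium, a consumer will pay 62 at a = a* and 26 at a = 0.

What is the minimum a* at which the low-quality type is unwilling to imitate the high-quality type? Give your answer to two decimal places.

The low-quality type at a = 0 receives 26; imitating at a* yields 62 − 11.6·a*².
Indifference: 26 = 62 − 11.6·a*², so a*² = (62 − 26) / 11.6 ≈ 3.1034.
a* = √3.1034 ≈ 1.76.

1.76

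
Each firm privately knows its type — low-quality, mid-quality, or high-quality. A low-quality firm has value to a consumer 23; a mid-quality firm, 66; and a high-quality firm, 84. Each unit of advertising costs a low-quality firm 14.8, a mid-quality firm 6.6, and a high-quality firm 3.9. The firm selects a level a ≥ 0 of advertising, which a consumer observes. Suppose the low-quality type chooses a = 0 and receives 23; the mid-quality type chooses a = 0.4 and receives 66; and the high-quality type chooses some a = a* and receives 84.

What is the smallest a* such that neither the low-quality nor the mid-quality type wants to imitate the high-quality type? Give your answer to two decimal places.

Low-quality type (on-path payoff 23) won't mimic when 23 ≥ 84 − 14.8·a*, i.e. a* ≥ 4.12.
Mid-quality type (on-path payoff 66 − 6.6×0.4 = 63.36) won't mimic when 63.36 ≥ 84 − 6.6·a*, i.e. a* ≥ 3.13.
Both must hold, so a* = max(4.12, 3.13) = 4.12. The low-quality type's constraint binds.

4.12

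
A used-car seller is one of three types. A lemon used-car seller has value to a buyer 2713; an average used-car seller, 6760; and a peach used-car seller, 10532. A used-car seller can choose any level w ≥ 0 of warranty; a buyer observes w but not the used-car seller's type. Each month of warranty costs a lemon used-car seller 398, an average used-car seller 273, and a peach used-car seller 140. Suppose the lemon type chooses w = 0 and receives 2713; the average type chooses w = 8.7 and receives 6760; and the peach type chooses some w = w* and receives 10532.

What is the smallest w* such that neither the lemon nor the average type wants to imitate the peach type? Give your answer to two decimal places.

Lemon type (on-path payoff 2713) won't mimic when 2713 ≥ 10532 − 398·w*, i.e. w* ≥ 19.65.
Average type (on-path payoff 6760 − 273×8.7 = 4384.9) won't mimic when 4384.9 ≥ 10532 − 273·w*, i.e. w* ≥ 22.52.
Both must hold, so w* = max(19.65, 22.52) = 22.52. The average type's constraint binds.

22.52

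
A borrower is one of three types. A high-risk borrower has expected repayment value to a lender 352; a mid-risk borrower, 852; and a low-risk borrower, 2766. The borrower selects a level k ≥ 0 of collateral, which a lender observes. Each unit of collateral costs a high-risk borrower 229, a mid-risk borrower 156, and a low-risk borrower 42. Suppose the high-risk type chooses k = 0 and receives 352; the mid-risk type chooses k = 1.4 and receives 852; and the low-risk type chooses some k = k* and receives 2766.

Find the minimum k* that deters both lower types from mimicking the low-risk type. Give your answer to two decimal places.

13.67

High-risk type (on-path payoff 352) won't mimic when 352 ≥ 2766 − 229·k*, i.e. k* ≥ 10.54.
Mid-risk type (on-path payoff 852 − 156×1.4 = 633.6) won't mimic when 633.6 ≥ 2766 − 156·k*, i.e. k* ≥ 13.67.
Both must hold, so k* = max(10.54, 13.67) = 13.67. The mid-risk type's constraint binds.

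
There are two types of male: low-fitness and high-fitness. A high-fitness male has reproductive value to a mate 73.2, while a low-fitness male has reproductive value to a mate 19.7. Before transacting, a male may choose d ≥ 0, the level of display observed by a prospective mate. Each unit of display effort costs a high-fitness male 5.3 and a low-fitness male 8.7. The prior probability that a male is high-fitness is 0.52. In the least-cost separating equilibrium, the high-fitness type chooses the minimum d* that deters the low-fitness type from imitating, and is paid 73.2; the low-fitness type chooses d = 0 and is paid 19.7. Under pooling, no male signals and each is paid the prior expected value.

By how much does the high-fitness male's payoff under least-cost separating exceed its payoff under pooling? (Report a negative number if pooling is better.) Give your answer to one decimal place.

Least-cost separating signal: d* solves 19.7 = 73.2 − 8.7·d*, so d* = (73.2 − 19.7)/8.7 ≈ 6.1494.
High-fitness type's separating payoff: 73.2 − 5.3 × d* = 73.2 − 5.3 × (73.2 − 19.7)/8.7 = 73.2 − 283.55/8.7 ≈ 40.608.
Pooling payoff: 0.52 × 73.2 + 0.48 × 19.7 = 47.52.
Difference: 40.608 − 47.52 = -6.912, i.e. -6.9 to one decimal place.
The high-fitness type would prefer the pooling outcome.

-6.9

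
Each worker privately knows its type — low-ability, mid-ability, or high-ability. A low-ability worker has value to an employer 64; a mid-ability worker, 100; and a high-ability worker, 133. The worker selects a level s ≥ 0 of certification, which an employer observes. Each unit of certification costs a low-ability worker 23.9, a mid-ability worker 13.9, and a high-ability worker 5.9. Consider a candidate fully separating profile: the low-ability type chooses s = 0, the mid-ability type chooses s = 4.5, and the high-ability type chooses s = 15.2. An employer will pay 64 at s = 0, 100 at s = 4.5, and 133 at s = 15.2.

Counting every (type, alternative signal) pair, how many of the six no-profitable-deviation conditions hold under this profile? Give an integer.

Low-ability (own payoff 64): to s=4.5 gives 100 − 23.9×4.5 = -7.55 → no gain ✓; to s=15.2 gives 133 − 23.9×15.2 = -230.28 → no gain ✓.
High-ability (own payoff 133 − 5.9×15.2 = 43.32): to s=0 gives 64 → profitable ✗; to s=4.5 gives 100 − 5.9×4.5 = 73.45 → profitable ✗.
Mid-ability (own payoff 100 − 13.9×4.5 = 37.45): to s=0 gives 64 → profitable ✗; to s=15.2 gives 133 − 13.9×15.2 = -78.28 → no gain ✓.
3 of the 6 constraints hold; not an equilibrium.

3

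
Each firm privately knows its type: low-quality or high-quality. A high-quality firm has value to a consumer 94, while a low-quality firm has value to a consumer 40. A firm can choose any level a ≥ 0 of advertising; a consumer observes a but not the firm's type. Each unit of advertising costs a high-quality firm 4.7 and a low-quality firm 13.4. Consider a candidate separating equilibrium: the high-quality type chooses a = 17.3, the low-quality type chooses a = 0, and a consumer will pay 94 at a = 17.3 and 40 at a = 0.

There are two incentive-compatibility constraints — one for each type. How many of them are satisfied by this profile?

Low-quality type: stay at 0 → 40; mimic → 94 − 13.4 × 17.3 = -137.82. IC holds (40 ≥ -137.82).
High-quality type: signal → 94 − 4.7 × 17.3 = 12.69; deviate to 0 → 40. IC fails (12.69 < 40).
1 of 2 constraints hold, so this profile is not an equilibrium.

1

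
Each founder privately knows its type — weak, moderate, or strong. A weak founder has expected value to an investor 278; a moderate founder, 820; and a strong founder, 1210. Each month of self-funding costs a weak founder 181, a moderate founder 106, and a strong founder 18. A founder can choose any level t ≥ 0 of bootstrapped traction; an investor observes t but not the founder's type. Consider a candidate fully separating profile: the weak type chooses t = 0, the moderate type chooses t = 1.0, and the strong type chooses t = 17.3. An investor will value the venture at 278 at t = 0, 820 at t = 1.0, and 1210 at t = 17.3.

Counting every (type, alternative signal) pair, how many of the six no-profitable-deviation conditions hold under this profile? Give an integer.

Moderate (own payoff 820 − 106×1.0 = 714): to t=0 gives 278 → no gain ✓; to t=17.3 gives 1210 − 106×17.3 = -623.8 → no gain ✓.
Weak (own payoff 278): to t=1.0 gives 820 − 181×1.0 = 639 → profitable ✗; to t=17.3 gives 1210 − 181×17.3 = -1921.3 → no gain ✓.
Strong (own payoff 1210 − 18×17.3 = 898.6): to t=0 gives 278 → no gain ✓; to t=1.0 gives 820 − 18×1.0 = 802 → no gain ✓.
5 of the 6 constraints hold; not an equilibrium.

5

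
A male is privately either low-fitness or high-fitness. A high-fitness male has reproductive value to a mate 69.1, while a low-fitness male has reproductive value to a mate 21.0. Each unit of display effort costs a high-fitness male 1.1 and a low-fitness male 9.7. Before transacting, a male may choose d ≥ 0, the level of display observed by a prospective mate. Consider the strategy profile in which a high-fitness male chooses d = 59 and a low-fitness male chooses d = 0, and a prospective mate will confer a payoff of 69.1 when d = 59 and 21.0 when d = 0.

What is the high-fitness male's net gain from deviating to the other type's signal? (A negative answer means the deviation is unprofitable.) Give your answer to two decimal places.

16.80

Playing d = 59 the high-fitness male receives 69.1 − 1.1 × 59 = 4.2.
Deviating to d = 0 yields 21.0 instead.
Gain from deviating: 21.0 − 4.2 = 16.80.
The gain is positive, so the high-fitness type's incentive-compatibility constraint is violated — this profile is not a separating equilibrium.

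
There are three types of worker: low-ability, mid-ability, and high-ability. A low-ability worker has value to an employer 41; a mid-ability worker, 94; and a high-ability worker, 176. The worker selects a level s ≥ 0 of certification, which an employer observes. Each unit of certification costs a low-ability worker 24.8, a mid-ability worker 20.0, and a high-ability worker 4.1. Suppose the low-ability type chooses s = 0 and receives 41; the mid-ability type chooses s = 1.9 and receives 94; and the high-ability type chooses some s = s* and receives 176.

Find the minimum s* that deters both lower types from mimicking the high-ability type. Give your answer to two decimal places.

6.00

Mid-ability type (on-path payoff 94 − 20.0×1.9 = 56) won't mimic when 56 ≥ 176 − 20.0·s*, i.e. s* ≥ 6.00.
Low-ability type (on-path payoff 41) won't mimic when 41 ≥ 176 − 24.8·s*, i.e. s* ≥ 5.44.
Both must hold, so s* = max(5.44, 6.00) = 6.00. The mid-ability type's constraint binds.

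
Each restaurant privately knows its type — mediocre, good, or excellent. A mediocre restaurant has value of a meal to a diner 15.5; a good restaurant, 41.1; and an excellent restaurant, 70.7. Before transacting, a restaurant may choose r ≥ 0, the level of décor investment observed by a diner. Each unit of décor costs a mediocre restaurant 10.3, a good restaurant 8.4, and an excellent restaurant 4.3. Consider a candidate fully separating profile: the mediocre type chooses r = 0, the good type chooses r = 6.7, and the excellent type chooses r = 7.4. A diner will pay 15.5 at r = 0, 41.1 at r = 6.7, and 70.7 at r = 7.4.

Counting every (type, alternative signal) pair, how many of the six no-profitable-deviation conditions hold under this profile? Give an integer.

4

Mediocre (own payoff 15.5): to r=6.7 gives 41.1 − 10.3×6.7 = -27.91 → no gain ✓; to r=7.4 gives 70.7 − 10.3×7.4 = -5.52 → no gain ✓.
Good (own payoff 41.1 − 8.4×6.7 = -15.18): to r=0 gives 15.5 → profitable ✗; to r=7.4 gives 70.7 − 8.4×7.4 = 8.54 → profitable ✗.
Excellent (own payoff 70.7 − 4.3×7.4 = 38.88): to r=0 gives 15.5 → no gain ✓; to r=6.7 gives 41.1 − 4.3×6.7 = 12.29 → no gain ✓.
4 of the 6 constraints hold; not an equilibrium.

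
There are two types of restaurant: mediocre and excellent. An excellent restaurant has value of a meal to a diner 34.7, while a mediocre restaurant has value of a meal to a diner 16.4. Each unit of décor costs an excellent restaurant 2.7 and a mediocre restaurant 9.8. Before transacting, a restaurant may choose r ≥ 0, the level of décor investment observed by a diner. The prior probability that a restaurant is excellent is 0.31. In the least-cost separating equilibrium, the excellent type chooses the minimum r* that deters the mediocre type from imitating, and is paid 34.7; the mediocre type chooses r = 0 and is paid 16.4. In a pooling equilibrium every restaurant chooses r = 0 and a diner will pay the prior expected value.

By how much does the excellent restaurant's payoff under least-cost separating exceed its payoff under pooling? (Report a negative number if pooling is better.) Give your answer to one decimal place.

Least-cost separating signal: r* solves 16.4 = 34.7 − 9.8·r*, so r* = (34.7 − 16.4)/9.8 ≈ 1.8673.
Excellent type's separating payoff: 34.7 − 2.7 × r* = 34.7 − 2.7 × (34.7 − 16.4)/9.8 = 34.7 − 49.41/9.8 ≈ 29.658.
Pooling payoff: 0.31 × 34.7 + 0.69 × 16.4 = 22.073.
Difference: 29.658 − 22.073 = 7.585, i.e. 7.6 to one decimal place.
The excellent type prefers to separate.

7.6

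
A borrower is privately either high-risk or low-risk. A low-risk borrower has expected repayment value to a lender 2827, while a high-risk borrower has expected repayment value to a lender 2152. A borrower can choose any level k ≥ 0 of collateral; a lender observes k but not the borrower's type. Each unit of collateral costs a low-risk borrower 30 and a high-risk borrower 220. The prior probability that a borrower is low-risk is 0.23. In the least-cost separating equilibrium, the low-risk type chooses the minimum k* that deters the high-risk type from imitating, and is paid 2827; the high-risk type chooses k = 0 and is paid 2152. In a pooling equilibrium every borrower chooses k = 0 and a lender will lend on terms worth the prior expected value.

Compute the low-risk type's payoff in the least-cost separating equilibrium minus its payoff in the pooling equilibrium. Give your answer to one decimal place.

427.7

Least-cost separating signal: k* solves 2152 = 2827 − 220·k*, so k* = (2827 − 2152)/220 ≈ 3.0682.
Low-risk type's separating payoff: 2827 − 30 × k* = 2827 − 30 × (2827 − 2152)/220 = 2827 − 20250/220 ≈ 2734.955.
Pooling payoff: 0.23 × 2827 + 0.77 × 2152 = 2307.25.
Difference: 2734.955 − 2307.25 = 427.705, i.e. 427.7 to one decimal place.
The low-risk type prefers to separate.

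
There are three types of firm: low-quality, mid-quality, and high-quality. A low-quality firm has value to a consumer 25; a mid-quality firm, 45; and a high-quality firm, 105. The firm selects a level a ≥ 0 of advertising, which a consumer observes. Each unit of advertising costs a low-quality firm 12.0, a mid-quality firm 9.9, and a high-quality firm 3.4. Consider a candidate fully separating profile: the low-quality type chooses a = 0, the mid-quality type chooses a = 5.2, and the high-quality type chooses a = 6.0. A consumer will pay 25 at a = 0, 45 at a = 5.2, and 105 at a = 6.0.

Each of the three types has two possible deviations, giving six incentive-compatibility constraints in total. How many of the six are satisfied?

Low-quality (own payoff 25): to a=5.2 gives 45 − 12.0×5.2 = -17.4 → no gain ✓; to a=6.0 gives 105 − 12.0×6.0 = 33 → profitable ✗.
Mid-quality (own payoff 45 − 9.9×5.2 = -6.48): to a=0 gives 25 → profitable ✗; to a=6.0 gives 105 − 9.9×6.0 = 45.6 → profitable ✗.
High-quality (own payoff 105 − 3.4×6.0 = 84.6): to a=0 gives 25 → no gain ✓; to a=5.2 gives 45 − 3.4×5.2 = 27.32 → no gain ✓.
3 of the 6 constraints hold; not an equilibrium.

3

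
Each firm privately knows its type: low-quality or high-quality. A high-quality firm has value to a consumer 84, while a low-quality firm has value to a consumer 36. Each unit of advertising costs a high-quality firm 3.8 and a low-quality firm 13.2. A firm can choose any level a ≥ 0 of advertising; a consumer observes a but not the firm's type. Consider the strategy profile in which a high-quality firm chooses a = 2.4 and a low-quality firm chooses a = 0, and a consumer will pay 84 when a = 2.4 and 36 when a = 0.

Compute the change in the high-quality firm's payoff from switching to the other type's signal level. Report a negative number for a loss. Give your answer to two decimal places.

Playing a = 2.4 the high-quality firm receives 84 − 3.8 × 2.4 = 74.88.
Deviating to a = 0 yields 36 instead.
Gain from deviating: 36 − 74.88 = -38.88.
The gain is negative, so the high-quality type's incentive-compatibility constraint is satisfied.

-38.88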